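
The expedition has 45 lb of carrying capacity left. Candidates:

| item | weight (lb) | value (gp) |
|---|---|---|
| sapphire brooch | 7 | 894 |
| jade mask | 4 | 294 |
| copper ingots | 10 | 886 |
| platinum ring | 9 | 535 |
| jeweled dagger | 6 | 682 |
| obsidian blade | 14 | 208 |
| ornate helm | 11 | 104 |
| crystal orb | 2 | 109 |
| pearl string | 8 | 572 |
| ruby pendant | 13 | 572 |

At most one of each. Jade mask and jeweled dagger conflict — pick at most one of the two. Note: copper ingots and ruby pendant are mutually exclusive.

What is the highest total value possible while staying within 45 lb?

Density check — sapphire brooch 127.71, jeweled dagger 113.67, copper ingots 88.60, jade mask 73.50 are the best per lb.
Best packing: sapphire brooch + copper ingots + platinum ring + jeweled dagger + crystal orb + pearl string — 42 lb, 3678 total.
Next best is sapphire brooch + copper ingots + platinum ring + jeweled dagger + pearl string at 3569 (40 lb) — short by 109.

3678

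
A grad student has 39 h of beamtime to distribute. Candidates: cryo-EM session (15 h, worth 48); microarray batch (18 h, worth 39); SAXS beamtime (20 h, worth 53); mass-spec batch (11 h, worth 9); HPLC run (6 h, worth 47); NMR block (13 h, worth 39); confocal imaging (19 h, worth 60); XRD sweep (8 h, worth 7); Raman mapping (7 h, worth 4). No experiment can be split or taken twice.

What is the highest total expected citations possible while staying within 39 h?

146

Greedy by ratio would take cryo-EM session + HPLC run + NMR block: 34 h used, total 134.
The 15 h tied up in cryo-EM session is better spent on confocal imaging — total rises to 146 (38 h).
Runner-up SAXS beamtime + HPLC run + NMR block tops out at 139.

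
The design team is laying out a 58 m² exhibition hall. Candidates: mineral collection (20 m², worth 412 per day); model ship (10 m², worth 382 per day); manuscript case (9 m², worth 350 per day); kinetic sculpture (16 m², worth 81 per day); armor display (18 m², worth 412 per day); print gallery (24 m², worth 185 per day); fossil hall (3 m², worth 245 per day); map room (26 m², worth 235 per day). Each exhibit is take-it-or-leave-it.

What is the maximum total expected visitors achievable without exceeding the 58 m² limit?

Taking the top-ratio exhibits first gives model ship + manuscript case + kinetic sculpture + armor display + fossil hall for 1470 (56 m²).
Dropping kinetic sculpture and fossil hall frees 19 m²; slotting in mineral collection (20 m²) lifts the total to 1556 at 57 m².

1556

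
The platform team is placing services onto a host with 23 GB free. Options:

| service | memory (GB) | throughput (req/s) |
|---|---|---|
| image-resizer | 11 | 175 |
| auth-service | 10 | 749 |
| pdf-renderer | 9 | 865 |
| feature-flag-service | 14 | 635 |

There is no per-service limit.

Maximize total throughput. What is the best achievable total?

1730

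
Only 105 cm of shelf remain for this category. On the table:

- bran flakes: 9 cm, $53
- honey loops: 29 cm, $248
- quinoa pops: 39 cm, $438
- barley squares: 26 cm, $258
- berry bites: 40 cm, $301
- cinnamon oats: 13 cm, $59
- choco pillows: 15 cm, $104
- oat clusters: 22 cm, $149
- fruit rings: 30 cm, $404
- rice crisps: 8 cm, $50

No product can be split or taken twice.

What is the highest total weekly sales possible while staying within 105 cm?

The ratio heuristic lands on quinoa pops + barley squares + fruit rings + rice crisps (1150) but leaves 2 cm idle.
The 8 cm tied up in rice crisps is better spent on bran flakes — total rises to 1153 (104 cm).
No other feasible combination exceeds 1153.

1153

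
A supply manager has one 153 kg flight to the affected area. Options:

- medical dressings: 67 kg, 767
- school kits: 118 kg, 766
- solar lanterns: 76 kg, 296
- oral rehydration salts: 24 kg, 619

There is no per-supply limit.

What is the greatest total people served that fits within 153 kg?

3714

Taking 6×oral rehydration salts: 144 kg used, 3714 in people served.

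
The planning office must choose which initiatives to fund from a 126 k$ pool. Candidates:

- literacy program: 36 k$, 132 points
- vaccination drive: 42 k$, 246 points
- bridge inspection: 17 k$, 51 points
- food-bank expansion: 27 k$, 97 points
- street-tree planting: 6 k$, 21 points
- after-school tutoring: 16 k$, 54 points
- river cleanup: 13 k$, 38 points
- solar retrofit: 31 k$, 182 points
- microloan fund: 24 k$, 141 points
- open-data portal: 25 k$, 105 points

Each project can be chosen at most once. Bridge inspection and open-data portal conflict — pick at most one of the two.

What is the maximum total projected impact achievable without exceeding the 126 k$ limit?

Density check — microloan fund 5.88, solar retrofit 5.87, vaccination drive 5.86, open-data portal 4.20 are the best per k$.
The ratio ordering already packs tightly: vaccination drive + solar retrofit + microloan fund + open-data portal, 122 k$, 674.

674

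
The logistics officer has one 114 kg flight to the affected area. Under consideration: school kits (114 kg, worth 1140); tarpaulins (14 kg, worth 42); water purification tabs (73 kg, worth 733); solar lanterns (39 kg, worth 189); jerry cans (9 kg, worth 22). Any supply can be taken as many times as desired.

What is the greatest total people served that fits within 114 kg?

Taking the top-ratio supplies first gives water purification tabs + solar lanterns for 922 (112 kg).
Dropping water purification tabs and solar lanterns frees 112 kg; slotting in school kits (114 kg) lifts the total to 1140 at 114 kg.
Nothing else within 114 kg beats 1140.

1140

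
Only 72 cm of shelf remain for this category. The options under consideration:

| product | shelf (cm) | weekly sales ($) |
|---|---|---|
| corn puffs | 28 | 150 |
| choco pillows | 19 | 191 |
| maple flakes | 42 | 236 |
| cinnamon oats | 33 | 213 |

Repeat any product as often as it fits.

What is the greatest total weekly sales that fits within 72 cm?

The ratio heuristic lands on 3×choco pillows (573) but leaves 15 cm idle.
The 19 cm tied up in choco pillows is better spent on cinnamon oats — total rises to 595 (71 cm).

595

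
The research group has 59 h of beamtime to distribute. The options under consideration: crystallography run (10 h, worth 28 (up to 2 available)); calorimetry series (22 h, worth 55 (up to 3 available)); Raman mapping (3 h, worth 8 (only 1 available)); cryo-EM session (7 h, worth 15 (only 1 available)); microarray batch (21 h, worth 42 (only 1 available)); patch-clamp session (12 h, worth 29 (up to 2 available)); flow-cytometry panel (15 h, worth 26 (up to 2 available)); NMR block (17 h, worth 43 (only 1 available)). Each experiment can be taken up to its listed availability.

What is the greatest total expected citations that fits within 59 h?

154

Greedy by ratio would take 2×crystallography run + Raman mapping + cryo-EM session + patch-clamp session + NMR block: 59 h used, total 151.
Replace Raman mapping and cryo-EM session and patch-clamp session with calorimetry series: the trade gains 3 net, giving 154 at 59 h.
No other feasible combination exceeds 154.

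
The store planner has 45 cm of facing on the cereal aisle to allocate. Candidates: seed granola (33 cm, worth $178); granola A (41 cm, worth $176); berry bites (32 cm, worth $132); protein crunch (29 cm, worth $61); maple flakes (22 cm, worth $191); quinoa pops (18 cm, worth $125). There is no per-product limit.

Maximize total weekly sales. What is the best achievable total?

382

Best packing: 2×maple flakes — 44 cm, 382 total.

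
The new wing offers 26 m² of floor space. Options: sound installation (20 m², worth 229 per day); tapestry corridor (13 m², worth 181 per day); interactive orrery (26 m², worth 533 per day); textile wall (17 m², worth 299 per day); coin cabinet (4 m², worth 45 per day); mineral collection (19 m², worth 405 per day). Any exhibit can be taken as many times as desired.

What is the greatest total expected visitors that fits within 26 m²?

533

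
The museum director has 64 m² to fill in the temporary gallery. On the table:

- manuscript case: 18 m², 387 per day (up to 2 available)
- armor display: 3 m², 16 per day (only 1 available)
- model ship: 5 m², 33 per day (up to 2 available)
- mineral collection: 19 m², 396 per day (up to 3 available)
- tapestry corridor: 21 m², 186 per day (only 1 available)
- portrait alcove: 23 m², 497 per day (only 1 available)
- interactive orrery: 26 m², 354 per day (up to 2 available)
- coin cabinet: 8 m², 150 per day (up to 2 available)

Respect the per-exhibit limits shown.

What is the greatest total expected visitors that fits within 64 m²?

1329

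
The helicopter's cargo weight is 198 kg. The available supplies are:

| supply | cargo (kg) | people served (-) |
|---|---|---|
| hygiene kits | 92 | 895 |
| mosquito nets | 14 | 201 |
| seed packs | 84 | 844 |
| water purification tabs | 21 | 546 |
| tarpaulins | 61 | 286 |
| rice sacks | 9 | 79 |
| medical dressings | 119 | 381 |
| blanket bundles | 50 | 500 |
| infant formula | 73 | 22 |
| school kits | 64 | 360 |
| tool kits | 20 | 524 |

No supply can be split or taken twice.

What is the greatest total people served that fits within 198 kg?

Best packing: mosquito nets + seed packs + water purification tabs + rice sacks + blanket bundles + tool kits — 198 kg, 2694 total.
That's the maximum — no swap from here does better than 2694.

2694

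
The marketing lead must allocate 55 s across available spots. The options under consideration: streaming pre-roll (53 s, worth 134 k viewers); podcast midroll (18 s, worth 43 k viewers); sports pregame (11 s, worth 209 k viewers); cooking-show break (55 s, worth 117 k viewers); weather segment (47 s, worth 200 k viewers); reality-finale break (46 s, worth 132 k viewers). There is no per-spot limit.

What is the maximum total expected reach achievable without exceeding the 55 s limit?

Best packing: 5×sports pregame — 55 s, 1045 total.
No other feasible combination exceeds 1045.

1045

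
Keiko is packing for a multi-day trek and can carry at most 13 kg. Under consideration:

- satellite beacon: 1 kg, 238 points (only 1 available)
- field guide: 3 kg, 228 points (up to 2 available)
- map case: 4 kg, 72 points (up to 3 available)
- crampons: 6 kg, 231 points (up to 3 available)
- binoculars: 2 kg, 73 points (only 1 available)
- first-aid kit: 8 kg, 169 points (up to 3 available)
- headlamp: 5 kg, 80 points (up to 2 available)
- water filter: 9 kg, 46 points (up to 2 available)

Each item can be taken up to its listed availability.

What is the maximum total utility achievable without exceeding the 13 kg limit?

Ranking by ratio (utility/kg): satellite beacon 238.00, field guide 76.00, crampons 38.50, binoculars 36.50.
Taking satellite beacon + 2×field guide + crampons: 13 kg used, 925 in utility.
That's the maximum — no swap from here does better than 925.

925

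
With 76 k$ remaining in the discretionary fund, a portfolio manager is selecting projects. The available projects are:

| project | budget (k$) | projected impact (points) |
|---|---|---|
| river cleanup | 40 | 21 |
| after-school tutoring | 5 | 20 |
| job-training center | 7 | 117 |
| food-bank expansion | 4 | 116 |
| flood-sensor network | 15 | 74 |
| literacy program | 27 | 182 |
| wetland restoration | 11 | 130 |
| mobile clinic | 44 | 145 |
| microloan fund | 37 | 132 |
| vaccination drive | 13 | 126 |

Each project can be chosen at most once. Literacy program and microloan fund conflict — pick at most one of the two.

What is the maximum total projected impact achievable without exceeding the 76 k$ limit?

After-school tutoring + job-training center + food-bank expansion + literacy program + wetland restoration + vaccination drive uses 67 of the 76 k$ and totals 691.

691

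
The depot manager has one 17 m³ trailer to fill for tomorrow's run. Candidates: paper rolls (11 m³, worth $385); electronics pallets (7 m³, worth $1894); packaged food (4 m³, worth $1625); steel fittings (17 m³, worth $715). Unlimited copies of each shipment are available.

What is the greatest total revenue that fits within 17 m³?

6500

The ratio ordering already packs tightly: 4×packaged food, 16 m³, 6500.
Every other selection either busts 17 m³ or fails to beat 6500.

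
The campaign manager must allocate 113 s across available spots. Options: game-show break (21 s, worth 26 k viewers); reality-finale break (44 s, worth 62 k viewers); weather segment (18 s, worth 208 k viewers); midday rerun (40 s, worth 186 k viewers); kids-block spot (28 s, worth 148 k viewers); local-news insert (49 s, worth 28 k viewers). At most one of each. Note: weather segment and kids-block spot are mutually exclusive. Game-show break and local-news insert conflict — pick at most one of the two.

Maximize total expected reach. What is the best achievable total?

By expected reach per s: weather segment 11.56, kids-block spot 5.29, midday rerun 4.65 lead.
Best packing: reality-finale break + weather segment + midday rerun — 102 s, 456 total.
The spare 11 s is too small for any remaining spot, and no feasible exchange beats 456.

456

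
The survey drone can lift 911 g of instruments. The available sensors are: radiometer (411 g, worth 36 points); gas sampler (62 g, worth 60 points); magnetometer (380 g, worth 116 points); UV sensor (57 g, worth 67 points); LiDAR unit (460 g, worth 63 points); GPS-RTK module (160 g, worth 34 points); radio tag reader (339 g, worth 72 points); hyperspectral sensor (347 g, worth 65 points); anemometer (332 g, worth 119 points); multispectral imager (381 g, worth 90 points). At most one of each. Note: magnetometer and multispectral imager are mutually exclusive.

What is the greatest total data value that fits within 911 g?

362

By data value per g: UV sensor 1.18, gas sampler 0.97, anemometer 0.36 lead.
Best packing: gas sampler + magnetometer + UV sensor + anemometer — 831 g, 362 total.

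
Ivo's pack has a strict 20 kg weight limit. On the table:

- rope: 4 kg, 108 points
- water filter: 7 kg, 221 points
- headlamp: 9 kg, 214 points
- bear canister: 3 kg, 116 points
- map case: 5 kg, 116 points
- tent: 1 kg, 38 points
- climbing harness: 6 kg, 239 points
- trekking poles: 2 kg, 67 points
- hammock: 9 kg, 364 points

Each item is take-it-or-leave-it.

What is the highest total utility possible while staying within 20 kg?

786

A density-first pass picks bear canister + tent + climbing harness + hammock — 757 at 19 kg.
Dropping tent frees 1 kg; slotting in trekking poles (2 kg) lifts the total to 786 at 20 kg.
That's the maximum — no swap from here does better than 786.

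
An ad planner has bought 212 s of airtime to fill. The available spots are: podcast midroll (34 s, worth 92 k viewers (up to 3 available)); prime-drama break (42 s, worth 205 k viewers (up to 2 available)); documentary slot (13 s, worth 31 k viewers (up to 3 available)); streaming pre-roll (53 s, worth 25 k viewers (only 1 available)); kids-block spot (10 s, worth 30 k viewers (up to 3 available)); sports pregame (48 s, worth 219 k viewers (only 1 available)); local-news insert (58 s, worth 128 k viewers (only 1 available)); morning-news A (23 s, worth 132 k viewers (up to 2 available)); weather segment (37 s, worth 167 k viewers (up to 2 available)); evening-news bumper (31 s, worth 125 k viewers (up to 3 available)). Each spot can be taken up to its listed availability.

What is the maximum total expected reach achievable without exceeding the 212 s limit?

Taking the top-ratio spots first gives 2×prime-drama break + sports pregame + 2×morning-news A + evening-news bumper for 1018 (209 s).
The 73 s tied up in prime-drama break and evening-news bumper is better spent on 2×weather segment — total rises to 1022 (210 s).

1022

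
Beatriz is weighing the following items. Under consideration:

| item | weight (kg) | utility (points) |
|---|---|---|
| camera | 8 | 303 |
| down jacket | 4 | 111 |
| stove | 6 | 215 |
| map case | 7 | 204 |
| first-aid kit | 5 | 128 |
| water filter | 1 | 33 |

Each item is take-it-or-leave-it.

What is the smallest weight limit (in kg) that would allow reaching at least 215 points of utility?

Minimise kg subject to total utility ≥ 215.
stove reaches 215 using 6 kg.
No combination under 6 kg hits 215.

6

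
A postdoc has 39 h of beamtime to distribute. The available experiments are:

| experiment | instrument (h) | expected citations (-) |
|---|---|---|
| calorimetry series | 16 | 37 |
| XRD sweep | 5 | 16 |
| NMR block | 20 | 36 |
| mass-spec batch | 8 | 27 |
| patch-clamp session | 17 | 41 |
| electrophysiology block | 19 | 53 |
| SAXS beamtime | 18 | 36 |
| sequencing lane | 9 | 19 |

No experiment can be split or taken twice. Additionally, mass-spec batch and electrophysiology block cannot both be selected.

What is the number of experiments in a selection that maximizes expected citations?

4

The maximum expected citations within 39 h is 103.
For example XRD sweep + mass-spec batch + patch-clamp session + sequencing lane achieves it, using 39 h.
All optima have 4 experiments.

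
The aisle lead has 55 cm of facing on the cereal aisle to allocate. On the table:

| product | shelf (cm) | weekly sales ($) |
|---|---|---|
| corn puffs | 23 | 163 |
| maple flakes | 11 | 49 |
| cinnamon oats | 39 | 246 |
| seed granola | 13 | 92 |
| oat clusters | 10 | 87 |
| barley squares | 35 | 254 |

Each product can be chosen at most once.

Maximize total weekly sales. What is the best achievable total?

346

Ranking by ratio (weekly sales/cm): oat clusters 8.70, barley squares 7.26, corn puffs 7.09, seed granola 7.08.
The ratio heuristic lands on oat clusters + barley squares (341) but leaves 10 cm idle.
Replace oat clusters with seed granola: the trade gains 5 net, giving 346 at 48 cm.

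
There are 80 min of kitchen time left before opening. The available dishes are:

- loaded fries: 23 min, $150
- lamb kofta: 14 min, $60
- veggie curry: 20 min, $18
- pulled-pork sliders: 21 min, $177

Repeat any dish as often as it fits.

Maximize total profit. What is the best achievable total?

Lamb kofta + 3×pulled-pork sliders uses 77 of the 80 min and totals 591.
That's the maximum — no swap from here does better than 591.

591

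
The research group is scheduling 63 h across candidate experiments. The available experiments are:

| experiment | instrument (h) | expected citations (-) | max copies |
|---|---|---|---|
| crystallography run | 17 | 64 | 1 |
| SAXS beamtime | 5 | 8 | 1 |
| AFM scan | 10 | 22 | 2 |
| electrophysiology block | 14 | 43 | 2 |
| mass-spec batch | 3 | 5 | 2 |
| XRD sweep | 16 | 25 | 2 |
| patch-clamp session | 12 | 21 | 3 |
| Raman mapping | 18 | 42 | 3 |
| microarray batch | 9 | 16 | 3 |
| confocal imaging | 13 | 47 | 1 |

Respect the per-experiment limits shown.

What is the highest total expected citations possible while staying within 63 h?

A density-first pass picks crystallography run + 2×electrophysiology block + mass-spec batch + confocal imaging — 202 at 61 h.
Replace mass-spec batch with SAXS beamtime: the trade gains 3 net, giving 205 at 63 h.

205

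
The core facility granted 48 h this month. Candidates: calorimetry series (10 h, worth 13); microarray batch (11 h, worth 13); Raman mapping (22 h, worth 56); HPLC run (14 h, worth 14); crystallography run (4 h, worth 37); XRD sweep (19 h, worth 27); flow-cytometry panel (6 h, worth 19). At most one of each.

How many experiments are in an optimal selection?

The maximum expected citations within 48 h is 126.
Raman mapping + HPLC run + crystallography run + flow-cytometry panel hits 126 at 46 h.
Every optimal selection uses 4 experiments.

4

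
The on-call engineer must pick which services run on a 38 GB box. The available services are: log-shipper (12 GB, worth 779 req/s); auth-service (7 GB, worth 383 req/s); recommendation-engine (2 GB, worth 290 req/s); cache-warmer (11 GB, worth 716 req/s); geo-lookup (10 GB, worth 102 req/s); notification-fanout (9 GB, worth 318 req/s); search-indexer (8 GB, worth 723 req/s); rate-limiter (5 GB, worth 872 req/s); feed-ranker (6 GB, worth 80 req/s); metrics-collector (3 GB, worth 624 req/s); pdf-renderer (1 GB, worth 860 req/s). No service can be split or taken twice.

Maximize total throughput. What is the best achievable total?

Taking the top-ratio services first gives auth-service + recommendation-engine + cache-warmer + search-indexer + rate-limiter + metrics-collector + pdf-renderer for 4468 (37 GB).
Dropping cache-warmer frees 11 GB; slotting in log-shipper (12 GB) lifts the total to 4531 at 38 GB.
Next best is auth-service + recommendation-engine + cache-warmer + search-indexer + rate-limiter + metrics-collector + pdf-renderer at 4468 (37 GB) — short by 63.

4531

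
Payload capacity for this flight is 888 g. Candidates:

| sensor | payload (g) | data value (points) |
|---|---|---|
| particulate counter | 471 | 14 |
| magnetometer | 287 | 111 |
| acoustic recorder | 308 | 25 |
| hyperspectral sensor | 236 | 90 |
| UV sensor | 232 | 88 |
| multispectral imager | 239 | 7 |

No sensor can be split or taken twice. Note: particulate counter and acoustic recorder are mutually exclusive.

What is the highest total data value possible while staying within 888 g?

By data value per g: magnetometer 0.39, hyperspectral sensor 0.38, UV sensor 0.38 lead.
The ratio ordering already packs tightly: magnetometer + hyperspectral sensor + UV sensor, 755 g, 289.
Next best is magnetometer + acoustic recorder + hyperspectral sensor at 226 (831 g) — short by 63.

289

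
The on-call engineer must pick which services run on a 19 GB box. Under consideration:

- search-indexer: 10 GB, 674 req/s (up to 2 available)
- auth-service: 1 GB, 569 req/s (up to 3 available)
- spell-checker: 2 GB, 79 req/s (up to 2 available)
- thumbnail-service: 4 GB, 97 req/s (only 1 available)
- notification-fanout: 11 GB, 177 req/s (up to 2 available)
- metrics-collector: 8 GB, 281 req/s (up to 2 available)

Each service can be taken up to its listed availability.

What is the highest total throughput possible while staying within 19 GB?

Filling by ratio: search-indexer + 3×auth-service + 2×spell-checker for 2539, with 2 GB left unused.
Dropping spell-checker frees 2 GB; slotting in thumbnail-service (4 GB) lifts the total to 2557 at 19 GB.
Every other selection either busts 19 GB or exceeds an availability limit or fails to beat 2557.

2557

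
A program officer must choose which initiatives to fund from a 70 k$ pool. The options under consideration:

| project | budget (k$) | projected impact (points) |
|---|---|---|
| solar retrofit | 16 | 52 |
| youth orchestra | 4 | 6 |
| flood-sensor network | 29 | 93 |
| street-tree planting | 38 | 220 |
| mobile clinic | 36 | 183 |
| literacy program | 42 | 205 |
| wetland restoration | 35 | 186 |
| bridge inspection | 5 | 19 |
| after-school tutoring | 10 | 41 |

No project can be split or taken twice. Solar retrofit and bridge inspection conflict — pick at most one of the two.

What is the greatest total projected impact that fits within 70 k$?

Taking solar retrofit + youth orchestra + street-tree planting + after-school tutoring: 68 k$ used, 319 in projected impact.
Next best is flood-sensor network + street-tree planting at 313 (67 k$) — short by 6.

319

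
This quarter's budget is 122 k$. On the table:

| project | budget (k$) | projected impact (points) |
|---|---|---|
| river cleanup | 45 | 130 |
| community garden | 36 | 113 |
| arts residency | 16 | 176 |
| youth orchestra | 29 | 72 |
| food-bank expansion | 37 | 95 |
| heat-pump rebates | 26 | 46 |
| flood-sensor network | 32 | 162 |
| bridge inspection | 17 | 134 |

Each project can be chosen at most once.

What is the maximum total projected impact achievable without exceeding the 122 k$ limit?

602

Taking the top-ratio projects first gives community garden + arts residency + flood-sensor network + bridge inspection for 585 (101 k$).
Replace community garden with river cleanup: the trade gains 17 net, giving 602 at 110 k$.
No other feasible combination exceeds 602.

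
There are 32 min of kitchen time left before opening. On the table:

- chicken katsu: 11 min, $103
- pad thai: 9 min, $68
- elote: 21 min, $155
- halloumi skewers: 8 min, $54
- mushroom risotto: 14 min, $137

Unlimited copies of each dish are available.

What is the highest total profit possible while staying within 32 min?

274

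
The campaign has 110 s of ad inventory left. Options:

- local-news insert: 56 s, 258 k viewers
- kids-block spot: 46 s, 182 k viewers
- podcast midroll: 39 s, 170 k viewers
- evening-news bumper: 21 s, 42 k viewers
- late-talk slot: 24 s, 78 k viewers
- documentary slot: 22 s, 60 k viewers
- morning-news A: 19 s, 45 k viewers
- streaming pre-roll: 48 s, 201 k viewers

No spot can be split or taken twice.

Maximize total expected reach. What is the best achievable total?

459

Filling by ratio: local-news insert + podcast midroll for 428, with 15 s left unused.
The 39 s tied up in podcast midroll is better spent on streaming pre-roll — total rises to 459 (104 s).
No other feasible combination exceeds 459.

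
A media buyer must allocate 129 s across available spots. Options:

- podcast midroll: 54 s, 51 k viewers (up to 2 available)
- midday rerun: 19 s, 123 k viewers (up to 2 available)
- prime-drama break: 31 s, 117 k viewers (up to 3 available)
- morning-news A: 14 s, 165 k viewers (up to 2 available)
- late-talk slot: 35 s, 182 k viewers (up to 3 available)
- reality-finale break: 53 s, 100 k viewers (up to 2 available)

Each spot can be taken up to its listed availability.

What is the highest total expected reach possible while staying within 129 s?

817

Ranking by ratio (expected reach/s): morning-news A 11.79, midday rerun 6.47, late-talk slot 5.20, prime-drama break 3.77.
Greedy by ratio would take 2×midday rerun + 2×morning-news A + late-talk slot: 101 s used, total 758.
Replace midday rerun with late-talk slot: the trade gains 59 net, giving 817 at 117 s.
The spare 12 s is too small for any remaining spot, and no exchange beats 817.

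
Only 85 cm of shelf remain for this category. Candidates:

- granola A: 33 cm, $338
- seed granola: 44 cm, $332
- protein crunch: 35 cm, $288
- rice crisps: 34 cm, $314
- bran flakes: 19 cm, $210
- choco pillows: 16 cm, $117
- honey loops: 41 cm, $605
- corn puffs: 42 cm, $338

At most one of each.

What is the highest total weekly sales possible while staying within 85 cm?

943

Density check — honey loops 14.76, bran flakes 11.05, granola A 10.24, rice crisps 9.24 are the best per cm.
A density-first pass picks bran flakes + choco pillows + honey loops — 932 at 76 cm.
Dropping bran flakes and choco pillows frees 35 cm; slotting in granola A (33 cm) lifts the total to 943 at 74 cm.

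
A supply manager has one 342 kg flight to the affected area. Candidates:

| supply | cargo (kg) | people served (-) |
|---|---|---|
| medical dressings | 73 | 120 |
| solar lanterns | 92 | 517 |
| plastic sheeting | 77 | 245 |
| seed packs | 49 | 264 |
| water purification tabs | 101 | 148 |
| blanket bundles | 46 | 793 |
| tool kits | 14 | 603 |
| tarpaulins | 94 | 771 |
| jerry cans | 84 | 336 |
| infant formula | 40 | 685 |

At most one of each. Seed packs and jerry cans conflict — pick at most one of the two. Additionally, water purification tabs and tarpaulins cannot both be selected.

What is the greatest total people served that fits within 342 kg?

By people served per kg: tool kits 43.07, blanket bundles 17.24, infant formula 17.12 lead.
The ratio ordering already packs tightly: solar lanterns + seed packs + blanket bundles + tool kits + tarpaulins + infant formula, 335 kg, 3633.
No other feasible combination exceeds 3633.

3633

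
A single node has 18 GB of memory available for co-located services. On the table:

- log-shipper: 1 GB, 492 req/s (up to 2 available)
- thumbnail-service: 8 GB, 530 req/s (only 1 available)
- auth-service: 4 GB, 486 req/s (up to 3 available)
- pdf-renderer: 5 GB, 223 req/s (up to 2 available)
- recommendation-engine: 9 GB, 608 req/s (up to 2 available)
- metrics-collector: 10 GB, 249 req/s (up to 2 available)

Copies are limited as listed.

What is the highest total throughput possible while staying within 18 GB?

Taking the top-ratio services first gives 2×log-shipper + 3×auth-service for 2442 (14 GB).
Dropping auth-service frees 4 GB; slotting in thumbnail-service (8 GB) lifts the total to 2486 at 18 GB.

2486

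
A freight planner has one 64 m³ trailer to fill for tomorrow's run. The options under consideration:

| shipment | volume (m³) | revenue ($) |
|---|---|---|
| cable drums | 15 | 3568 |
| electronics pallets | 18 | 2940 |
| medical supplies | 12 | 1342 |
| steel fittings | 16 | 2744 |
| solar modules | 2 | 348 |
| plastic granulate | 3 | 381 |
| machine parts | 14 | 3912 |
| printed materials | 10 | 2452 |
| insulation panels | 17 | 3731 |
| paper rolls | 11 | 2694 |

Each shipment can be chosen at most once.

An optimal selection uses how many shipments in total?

The maximum revenue within 64 m³ is 14634.
cable drums + solar modules + plastic granulate + machine parts + insulation panels + paper rolls hits 14634 at 62 m³.
Any selection reaching 14634 contains exactly 6 shipments.

6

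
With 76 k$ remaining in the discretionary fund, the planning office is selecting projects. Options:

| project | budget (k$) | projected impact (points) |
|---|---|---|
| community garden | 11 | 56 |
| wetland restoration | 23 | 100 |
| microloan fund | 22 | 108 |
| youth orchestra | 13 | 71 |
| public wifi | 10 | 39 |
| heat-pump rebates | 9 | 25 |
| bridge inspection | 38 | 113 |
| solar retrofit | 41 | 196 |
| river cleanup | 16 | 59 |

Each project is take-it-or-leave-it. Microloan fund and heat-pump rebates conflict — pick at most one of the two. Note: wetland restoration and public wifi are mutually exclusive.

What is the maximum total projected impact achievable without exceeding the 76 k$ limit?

375

The ratio heuristic lands on community garden + wetland restoration + microloan fund + youth orchestra (335) but leaves 7 k$ idle.
Replace community garden and wetland restoration with solar retrofit: the trade gains 40 net, giving 375 at 76 k$.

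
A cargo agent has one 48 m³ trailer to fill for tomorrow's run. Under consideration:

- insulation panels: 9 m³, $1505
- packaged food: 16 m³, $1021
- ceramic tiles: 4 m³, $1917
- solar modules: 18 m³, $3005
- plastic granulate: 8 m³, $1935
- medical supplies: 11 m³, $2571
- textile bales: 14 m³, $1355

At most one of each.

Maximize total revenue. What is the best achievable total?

9428

Density check — ceramic tiles 479.25, plastic granulate 241.88, medical supplies 233.73 are the best per m³.
Filling by ratio: insulation panels + ceramic tiles + plastic granulate + medical supplies + textile bales for 9283, with 2 m³ left unused.
Dropping insulation panels and textile bales frees 23 m³; slotting in solar modules (18 m³) lifts the total to 9428 at 41 m³.
The spare 7 m³ is too small for any remaining shipment, and no exchange beats 9428.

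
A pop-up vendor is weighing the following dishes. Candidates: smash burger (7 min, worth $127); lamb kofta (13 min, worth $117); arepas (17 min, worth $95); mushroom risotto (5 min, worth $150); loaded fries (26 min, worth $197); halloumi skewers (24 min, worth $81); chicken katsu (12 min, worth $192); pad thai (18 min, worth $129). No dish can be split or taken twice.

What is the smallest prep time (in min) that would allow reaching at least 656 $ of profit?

50

Need the lightest bundle worth ≥ 656.
smash burger + mushroom risotto + loaded fries + chicken katsu reaches 666 using 50 min.
Below 50 min the best achievable stays under 656.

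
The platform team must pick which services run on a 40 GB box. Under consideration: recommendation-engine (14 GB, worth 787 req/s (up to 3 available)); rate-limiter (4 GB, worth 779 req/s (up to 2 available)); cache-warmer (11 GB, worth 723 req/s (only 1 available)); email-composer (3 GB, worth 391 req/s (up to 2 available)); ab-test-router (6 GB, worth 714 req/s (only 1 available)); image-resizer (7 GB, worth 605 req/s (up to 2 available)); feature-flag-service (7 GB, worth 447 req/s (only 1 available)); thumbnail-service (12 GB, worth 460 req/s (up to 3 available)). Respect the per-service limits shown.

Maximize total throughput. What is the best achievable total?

4382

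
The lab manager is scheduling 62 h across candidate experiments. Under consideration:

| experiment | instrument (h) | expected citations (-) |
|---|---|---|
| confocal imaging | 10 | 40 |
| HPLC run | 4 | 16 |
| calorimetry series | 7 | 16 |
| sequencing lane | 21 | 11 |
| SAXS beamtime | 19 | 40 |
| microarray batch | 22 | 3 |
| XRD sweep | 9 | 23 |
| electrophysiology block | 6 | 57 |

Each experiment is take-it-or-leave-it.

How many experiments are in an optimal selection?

6

Optimal total is 192.
One optimal bundle: confocal imaging + HPLC run + calorimetry series + SAXS beamtime + XRD sweep + electrophysiology block (55 h).
All optima have 6 experiments.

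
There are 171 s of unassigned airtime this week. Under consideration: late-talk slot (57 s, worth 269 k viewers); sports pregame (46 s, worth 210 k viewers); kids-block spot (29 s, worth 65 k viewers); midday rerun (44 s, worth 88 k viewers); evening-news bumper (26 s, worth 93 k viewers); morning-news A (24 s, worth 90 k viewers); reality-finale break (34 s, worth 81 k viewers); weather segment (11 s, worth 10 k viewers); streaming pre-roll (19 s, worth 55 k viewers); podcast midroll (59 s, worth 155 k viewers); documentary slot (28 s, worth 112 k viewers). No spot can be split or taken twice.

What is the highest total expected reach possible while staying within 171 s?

694

Density check — late-talk slot 4.72, sports pregame 4.57, documentary slot 4.00 are the best per s.
A density-first pass picks late-talk slot + sports pregame + morning-news A + weather segment + documentary slot — 691 at 166 s.
Replace morning-news A with evening-news bumper: the trade gains 3 net, giving 694 at 168 s.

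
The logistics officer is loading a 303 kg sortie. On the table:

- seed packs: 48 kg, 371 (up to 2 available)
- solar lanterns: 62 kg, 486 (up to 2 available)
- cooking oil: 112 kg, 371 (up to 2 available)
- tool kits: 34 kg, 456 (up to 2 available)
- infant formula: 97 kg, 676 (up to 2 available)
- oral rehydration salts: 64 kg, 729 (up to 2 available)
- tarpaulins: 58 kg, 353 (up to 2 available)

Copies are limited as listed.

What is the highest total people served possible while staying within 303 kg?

A density-first pass picks solar lanterns + 2×tool kits + 2×oral rehydration salts — 2856 at 258 kg.
The 62 kg tied up in solar lanterns is better spent on 2×seed packs — total rises to 3112 (292 kg).
Nothing else within 303 kg beats 3112.

3112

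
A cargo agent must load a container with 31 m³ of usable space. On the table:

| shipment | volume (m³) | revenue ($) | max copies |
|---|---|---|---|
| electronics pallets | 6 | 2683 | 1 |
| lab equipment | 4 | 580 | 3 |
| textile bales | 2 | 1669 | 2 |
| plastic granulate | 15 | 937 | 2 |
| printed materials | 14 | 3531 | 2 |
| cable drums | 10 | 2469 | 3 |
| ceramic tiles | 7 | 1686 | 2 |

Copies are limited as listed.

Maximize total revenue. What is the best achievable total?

11238

By revenue per m³: textile bales 834.50, electronics pallets 447.17, printed materials 252.21 lead.
Best packing: electronics pallets + 2×textile bales + printed materials + ceramic tiles — 31 m³, 11238 total.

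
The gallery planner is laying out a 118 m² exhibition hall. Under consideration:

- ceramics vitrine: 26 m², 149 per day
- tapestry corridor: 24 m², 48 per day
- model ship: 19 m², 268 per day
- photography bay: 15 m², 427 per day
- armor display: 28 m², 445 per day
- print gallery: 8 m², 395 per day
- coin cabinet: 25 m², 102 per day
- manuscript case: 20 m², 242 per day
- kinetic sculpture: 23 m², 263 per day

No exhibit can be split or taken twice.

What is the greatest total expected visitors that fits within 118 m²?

2040

Best packing: model ship + photography bay + armor display + print gallery + manuscript case + kinetic sculpture — 113 m², 2040 total.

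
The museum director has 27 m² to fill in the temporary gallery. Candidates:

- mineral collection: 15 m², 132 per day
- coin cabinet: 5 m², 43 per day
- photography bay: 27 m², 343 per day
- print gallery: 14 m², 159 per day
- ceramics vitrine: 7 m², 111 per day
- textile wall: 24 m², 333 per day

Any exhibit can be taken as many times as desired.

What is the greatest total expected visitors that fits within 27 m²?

The ratio ordering already packs tightly: coin cabinet + 3×ceramics vitrine, 26 m², 376.
That's the maximum — no swap from here does better than 376.

376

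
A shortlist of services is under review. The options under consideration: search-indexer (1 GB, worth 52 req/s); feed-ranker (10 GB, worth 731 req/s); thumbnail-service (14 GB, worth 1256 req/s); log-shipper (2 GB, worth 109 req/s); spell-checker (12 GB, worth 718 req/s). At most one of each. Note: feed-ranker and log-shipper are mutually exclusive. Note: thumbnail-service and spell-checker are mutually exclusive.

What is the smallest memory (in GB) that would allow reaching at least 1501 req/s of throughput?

23

Minimise GB subject to total throughput ≥ 1501.
Taking search-indexer + feed-ranker + spell-checker gives 1501 (≥ 1501) for 23 GB.
No combination under 23 GB hits 1501.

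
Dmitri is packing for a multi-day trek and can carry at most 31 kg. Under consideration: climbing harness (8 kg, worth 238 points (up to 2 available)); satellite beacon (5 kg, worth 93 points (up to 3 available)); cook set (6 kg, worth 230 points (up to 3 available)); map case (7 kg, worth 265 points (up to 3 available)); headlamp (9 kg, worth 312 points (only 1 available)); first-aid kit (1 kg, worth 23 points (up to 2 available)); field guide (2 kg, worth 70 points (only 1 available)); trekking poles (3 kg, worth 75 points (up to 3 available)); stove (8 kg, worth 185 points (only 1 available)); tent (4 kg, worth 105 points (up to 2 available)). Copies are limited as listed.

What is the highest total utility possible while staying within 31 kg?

1142

By utility per kg: cook set 38.33, map case 37.86, field guide 35.00, headlamp 34.67 lead.
Greedy by ratio would take 3×cook set + map case + field guide + tent: 31 kg used, total 1130.
The 16 kg tied up in 2×cook set and tent is better spent on map case + headlamp — total rises to 1142 (31 kg).
That's the maximum — no swap from here does better than 1142.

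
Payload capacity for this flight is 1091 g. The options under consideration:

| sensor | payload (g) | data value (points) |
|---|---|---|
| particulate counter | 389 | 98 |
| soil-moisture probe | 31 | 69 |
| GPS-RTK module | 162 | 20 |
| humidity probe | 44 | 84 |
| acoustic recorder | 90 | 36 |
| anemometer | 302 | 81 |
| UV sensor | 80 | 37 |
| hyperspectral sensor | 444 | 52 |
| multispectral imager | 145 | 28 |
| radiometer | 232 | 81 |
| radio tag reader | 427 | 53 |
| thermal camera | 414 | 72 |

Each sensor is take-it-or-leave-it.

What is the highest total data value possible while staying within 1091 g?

450

A density-first pass picks soil-moisture probe + GPS-RTK module + humidity probe + acoustic recorder + anemometer + UV sensor + multispectral imager + radiometer — 436 at 1086 g.
Dropping GPS-RTK module and acoustic recorder and multispectral imager frees 397 g; slotting in particulate counter (389 g) lifts the total to 450 at 1078 g.
An exhaustive check of the 4096 subsets confirms 450.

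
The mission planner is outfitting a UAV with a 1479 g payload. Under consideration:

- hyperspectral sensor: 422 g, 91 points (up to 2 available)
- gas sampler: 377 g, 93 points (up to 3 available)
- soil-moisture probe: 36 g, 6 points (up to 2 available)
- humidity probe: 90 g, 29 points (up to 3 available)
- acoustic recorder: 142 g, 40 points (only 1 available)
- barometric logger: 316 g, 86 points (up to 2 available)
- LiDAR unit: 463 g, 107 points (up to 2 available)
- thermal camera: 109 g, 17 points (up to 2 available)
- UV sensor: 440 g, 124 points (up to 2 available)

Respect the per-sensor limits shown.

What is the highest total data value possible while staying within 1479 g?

421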